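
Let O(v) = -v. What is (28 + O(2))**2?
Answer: 676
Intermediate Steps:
(28 + O(2))**2 = (28 - 1*2)**2 = (28 - 2)**2 = 26**2 = 676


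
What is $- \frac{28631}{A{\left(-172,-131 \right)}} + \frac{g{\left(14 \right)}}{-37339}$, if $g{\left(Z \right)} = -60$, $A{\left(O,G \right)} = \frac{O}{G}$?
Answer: $- \frac{140045920759}{6422308} \approx -21806.0$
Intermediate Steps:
$- \frac{28631}{A{\left(-172,-131 \right)}} + \frac{g{\left(14 \right)}}{-37339} = - \frac{28631}{\left(-172\right) \frac{1}{-131}} - \frac{60}{-37339} = - \frac{28631}{\left(-172\right) \left(- \frac{1}{131}\right)} - - \frac{60}{37339} = - \frac{28631}{\frac{172}{131}} + \frac{60}{37339} = \left(-28631\right) \frac{131}{172} + \frac{60}{37339} = - \frac{3750661}{172} + \frac{60}{37339} = - \frac{140045920759}{6422308}$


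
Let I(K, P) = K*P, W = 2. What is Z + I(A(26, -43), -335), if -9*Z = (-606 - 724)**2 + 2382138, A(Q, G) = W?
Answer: -4157068/9 ≈ -4.6190e+5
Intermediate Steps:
A(Q, G) = 2
Z = -4151038/9 (Z = -((-606 - 724)**2 + 2382138)/9 = -((-1330)**2 + 2382138)/9 = -(1768900 + 2382138)/9 = -1/9*4151038 = -4151038/9 ≈ -4.6123e+5)
Z + I(A(26, -43), -335) = -4151038/9 + 2*(-335) = -4151038/9 - 670 = -4157068/9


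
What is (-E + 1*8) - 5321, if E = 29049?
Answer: -34362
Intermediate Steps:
(-E + 1*8) - 5321 = (-1*29049 + 1*8) - 5321 = (-29049 + 8) - 5321 = -29041 - 5321 = -34362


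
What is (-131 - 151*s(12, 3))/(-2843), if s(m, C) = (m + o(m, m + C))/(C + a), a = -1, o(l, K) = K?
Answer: 4339/5686 ≈ 0.76310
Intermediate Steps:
s(m, C) = (C + 2*m)/(-1 + C) (s(m, C) = (m + (m + C))/(C - 1) = (m + (C + m))/(-1 + C) = (C + 2*m)/(-1 + C))
(-131 - 151*s(12, 3))/(-2843) = (-131 - 151*(3 + 2*12)/(-1 + 3))/(-2843) = (-131 - 151*(3 + 24)/2)*(-1/2843) = (-131 - 151*27/2)*(-1/2843) = (-131 - 4077/2)*(-1/2843) = -4339/2*(-1/2843) = 4339/5686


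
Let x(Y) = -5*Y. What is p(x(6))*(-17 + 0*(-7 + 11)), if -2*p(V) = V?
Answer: -255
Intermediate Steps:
p(V) = -V/2
p(x(6))*(-17 + 0*(-7 + 11)) = (-(-5)*6/2)*(-17 + 0*(-7 + 11)) = (-1/2*(-30))*(-17 + 0*4) = 15*(-17 + 0) = 15*(-17) = -255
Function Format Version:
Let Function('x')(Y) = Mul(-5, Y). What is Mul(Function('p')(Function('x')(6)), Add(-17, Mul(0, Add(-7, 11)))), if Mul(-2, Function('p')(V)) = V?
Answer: -255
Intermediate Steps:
Function('p')(V) = Mul(Rational(-1, 2), V)
Mul(Function('p')(Function('x')(6)), Add(-17, Mul(0, Add(-7, 11)))) = Mul(Mul(Rational(-1, 2), Mul(-5, 6)), Add(-17, Mul(0, Add(-7, 11)))) = Mul(Mul(Rational(-1, 2), -30), Add(-17, Mul(0, 4))) = Mul(15, Add(-17, 0)) = Mul(15, -17) = -255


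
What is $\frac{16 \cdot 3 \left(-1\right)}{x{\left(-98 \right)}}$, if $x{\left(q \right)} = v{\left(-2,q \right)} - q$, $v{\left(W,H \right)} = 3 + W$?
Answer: $- \frac{16}{33} \approx -0.48485$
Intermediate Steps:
$x{\left(q \right)} = 1 - q$ ($x{\left(q \right)} = \left(3 - 2\right) - q = 1 - q$)
$\frac{16 \cdot 3 \left(-1\right)}{x{\left(-98 \right)}} = \frac{16 \cdot 3 \left(-1\right)}{1 - -98} = \frac{48 \left(-1\right)}{1 + 98} = - \frac{48}{99} = \left(-48\right) \frac{1}{99} = - \frac{16}{33}$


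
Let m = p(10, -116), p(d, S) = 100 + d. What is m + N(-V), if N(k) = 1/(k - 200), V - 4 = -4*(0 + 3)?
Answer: 21119/192 ≈ 109.99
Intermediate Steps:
V = -8 (V = 4 - 4*(0 + 3) = 4 - 4*3 = 4 - 12 = -8)
N(k) = 1/(-200 + k)
m = 110 (m = 100 + 10 = 110)
m + N(-V) = 110 + 1/(-200 - 1*(-8)) = 110 + 1/(-200 + 8) = 110 + 1/(-192) = 110 - 1/192 = 21119/192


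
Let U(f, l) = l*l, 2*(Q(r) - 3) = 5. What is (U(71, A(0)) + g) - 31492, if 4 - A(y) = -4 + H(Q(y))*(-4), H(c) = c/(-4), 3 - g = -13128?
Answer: -73419/4 ≈ -18355.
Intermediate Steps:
Q(r) = 11/2 (Q(r) = 3 + (1/2)*5 = 3 + 5/2 = 11/2)
g = 13131 (g = 3 - 1*(-13128) = 3 + 13128 = 13131)
H(c) = -c/4 (H(c) = c*(-1/4) = -c/4)
A(y) = 5/2 (A(y) = 4 - (-4 - 1/4*11/2*(-4)) = 4 - (-4 - 11/8*(-4)) = 4 - (-4 + 11/2) = 4 - 1*3/2 = 4 - 3/2 = 5/2)
U(f, l) = l**2
(U(71, A(0)) + g) - 31492 = ((5/2)**2 + 13131) - 31492 = (25/4 + 13131) - 31492 = 52549/4 - 31492 = -73419/4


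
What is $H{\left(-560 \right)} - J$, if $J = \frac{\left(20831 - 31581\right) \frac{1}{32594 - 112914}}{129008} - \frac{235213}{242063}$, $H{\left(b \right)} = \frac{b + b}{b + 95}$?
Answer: $\frac{78851016045395351}{23326613963963904} \approx 3.3803$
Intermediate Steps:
$H{\left(b \right)} = \frac{2 b}{95 + b}$
$J = - \frac{243725628892803}{250823806064128}$ ($J = - \frac{10750}{-80320} \cdot \frac{1}{129008} - \frac{235213}{242063} = \left(-10750\right) \left(- \frac{1}{80320}\right) \frac{1}{129008} - \frac{235213}{242063} = \frac{1075}{8032} \cdot \frac{1}{129008} - \frac{235213}{242063} = \frac{1075}{1036192256} - \frac{235213}{242063} = - \frac{243725628892803}{250823806064128} \approx -0.9717$)
$H{\left(-560 \right)} - J = 2 \left(-560\right) \frac{1}{95 - 560} - - \frac{243725628892803}{250823806064128} = 2 \left(-560\right) \frac{1}{-465} + \frac{243725628892803}{250823806064128} = 2 \left(-560\right) \left(- \frac{1}{465}\right) + \frac{243725628892803}{250823806064128} = \frac{224}{93} + \frac{243725628892803}{250823806064128} = \frac{78851016045395351}{23326613963963904}$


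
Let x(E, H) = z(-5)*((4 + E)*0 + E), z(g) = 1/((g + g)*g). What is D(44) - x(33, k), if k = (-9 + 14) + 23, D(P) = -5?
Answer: -283/50 ≈ -5.6600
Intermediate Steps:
k = 28 (k = 5 + 23 = 28)
z(g) = 1/(2*g**2) (z(g) = 1/(((2*g))*g) = (1/(2*g))/g = 1/(2*g**2))
x(E, H) = E/50 (x(E, H) = ((1/2)/(-5)**2)*((4 + E)*0 + E) = ((1/2)*(1/25))*(0 + E) = E/50)
D(44) - x(33, k) = -5 - 33/50 = -283/50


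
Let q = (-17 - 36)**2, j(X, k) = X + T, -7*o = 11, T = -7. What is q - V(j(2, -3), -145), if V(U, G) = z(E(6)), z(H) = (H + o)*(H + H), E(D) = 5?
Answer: 19423/7 ≈ 2774.7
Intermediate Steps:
o = -11/7 (o = -1/7*11 = -11/7 ≈ -1.5714)
z(H) = 2*H*(-11/7 + H) (z(H) = (H - 11/7)*(H + H) = (-11/7 + H)*(2*H) = 2*H*(-11/7 + H))
j(X, k) = -7 + X (j(X, k) = X - 7 = -7 + X)
V(U, G) = 240/7 (V(U, G) = (2/7)*5*(-11 + 7*5) = (2/7)*5*(-11 + 35) = (2/7)*5*24 = 240/7)
q = 2809 (q = (-53)**2 = 2809)
q - V(j(2, -3), -145) = 2809 - 1*240/7 = 2809 - 240/7 = 19423/7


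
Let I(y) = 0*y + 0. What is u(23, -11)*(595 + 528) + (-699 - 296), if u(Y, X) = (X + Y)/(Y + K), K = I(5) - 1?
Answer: -4207/11 ≈ -382.45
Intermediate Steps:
I(y) = 0 (I(y) = 0 + 0 = 0)
K = -1 (K = 0 - 1 = -1)
u(Y, X) = (X + Y)/(-1 + Y) (u(Y, X) = (X + Y)/(Y - 1) = (X + Y)/(-1 + Y))
u(23, -11)*(595 + 528) + (-699 - 296) = ((-11 + 23)/(-1 + 23))*(595 + 528) + (-699 - 296) = (12/22)*1123 - 995 = ((1/22)*12)*1123 - 995 = (6/11)*1123 - 995 = 6738/11 - 995 = -4207/11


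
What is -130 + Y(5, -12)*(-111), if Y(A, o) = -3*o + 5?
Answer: -4681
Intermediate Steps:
Y(A, o) = 5 - 3*o
-130 + Y(5, -12)*(-111) = -130 + (5 - 3*(-12))*(-111) = -130 + (5 + 36)*(-111) = -130 + 41*(-111) = -130 - 4551 = -4681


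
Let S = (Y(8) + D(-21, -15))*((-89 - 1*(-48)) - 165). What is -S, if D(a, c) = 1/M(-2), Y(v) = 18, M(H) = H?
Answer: 3605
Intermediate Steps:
D(a, c) = -½ (D(a, c) = 1/(-2) = -½)
S = -3605 (S = (18 - ½)*((-89 - 1*(-48)) - 165) = 35*((-89 + 48) - 165)/2 = 35*(-41 - 165)/2 = (35/2)*(-206) = -3605)
-S = -1*(-3605) = 3605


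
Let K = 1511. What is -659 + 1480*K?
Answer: 2235621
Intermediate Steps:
-659 + 1480*K = -659 + 1480*1511 = -659 + 2236280 = 2235621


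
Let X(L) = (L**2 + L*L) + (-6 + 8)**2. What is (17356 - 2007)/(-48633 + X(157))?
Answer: 15349/669 ≈ 22.943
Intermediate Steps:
X(L) = 4 + 2*L**2 (X(L) = (L**2 + L**2) + 2**2 = 2*L**2 + 4 = 4 + 2*L**2)
(17356 - 2007)/(-48633 + X(157)) = (17356 - 2007)/(-48633 + (4 + 2*157**2)) = 15349/(-48633 + (4 + 2*24649)) = 15349/(-48633 + (4 + 49298)) = 15349/(-48633 + 49302) = 15349/669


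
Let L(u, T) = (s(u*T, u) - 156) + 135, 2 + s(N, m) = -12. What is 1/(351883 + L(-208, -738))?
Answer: 1/351848 ≈ 2.8421e-6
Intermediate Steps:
s(N, m) = -14 (s(N, m) = -2 - 12 = -14)
L(u, T) = -35 (L(u, T) = (-14 - 156) + 135 = -170 + 135 = -35)
1/(351883 + L(-208, -738)) = 1/(351883 - 35) = 1/351848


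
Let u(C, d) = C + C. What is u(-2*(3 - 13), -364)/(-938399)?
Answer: -40/938399 ≈ -4.2626e-5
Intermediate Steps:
u(C, d) = 2*C
u(-2*(3 - 13), -364)/(-938399) = (2*(-2*(3 - 13)))/(-938399) = (2*(-2*(-10)))*(-1/938399) = (2*20)*(-1/938399) = 40*(-1/938399) = -40/938399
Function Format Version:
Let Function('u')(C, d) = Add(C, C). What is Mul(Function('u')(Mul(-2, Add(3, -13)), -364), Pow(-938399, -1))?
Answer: Rational(-40, 938399) ≈ -4.2626e-5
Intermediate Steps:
Function('u')(C, d) = Mul(2, C)
Mul(Function('u')(Mul(-2, Add(3, -13)), -364), Pow(-938399, -1)) = Mul(Mul(2, Mul(-2, Add(3, -13))), Pow(-938399, -1)) = Mul(Mul(2, Mul(-2, -10)), Rational(-1, 938399)) = Mul(Mul(2, 20), Rational(-1, 938399)) = Mul(40, Rational(-1, 938399)) = Rational(-40, 938399)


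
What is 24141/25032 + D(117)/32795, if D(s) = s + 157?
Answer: 38026803/39091640 ≈ 0.97276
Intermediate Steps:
D(s) = 157 + s
24141/25032 + D(117)/32795 = 24141/25032 + (157 + 117)/32795 = 24141*(1/25032) + 274*(1/32795) = 8047/8344 + 274/32795 = 38026803/39091640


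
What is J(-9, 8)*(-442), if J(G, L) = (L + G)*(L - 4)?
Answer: 1768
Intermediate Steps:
J(G, L) = (-4 + L)*(G + L) (J(G, L) = (G + L)*(-4 + L) = (-4 + L)*(G + L))
J(-9, 8)*(-442) = (8² - 4*(-9) - 4*8 - 9*8)*(-442) = (64 + 36 - 32 - 72)*(-442) = -4*(-442) = 1768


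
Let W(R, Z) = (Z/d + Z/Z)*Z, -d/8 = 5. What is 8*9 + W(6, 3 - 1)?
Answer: 739/10 ≈ 73.900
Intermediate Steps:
d = -40 (d = -8*5 = -40)
W(R, Z) = Z*(1 - Z/40) (W(R, Z) = (Z/(-40) + Z/Z)*Z = (Z*(-1/40) + 1)*Z = (-Z/40 + 1)*Z = (1 - Z/40)*Z = Z*(1 - Z/40))
8*9 + W(6, 3 - 1) = 8*9 + (3 - 1)*(40 - (3 - 1))/40 = 72 + (1/40)*2*(40 - 1*2) = 72 + (1/40)*2*(40 - 2) = 72 + (1/40)*2*38 = 72 + 19/10 = 739/10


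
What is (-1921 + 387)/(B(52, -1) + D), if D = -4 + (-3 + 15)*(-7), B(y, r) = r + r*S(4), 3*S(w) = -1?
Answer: 2301/133 ≈ 17.301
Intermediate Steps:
S(w) = -1/3 (S(w) = (1/3)*(-1) = -1/3)
B(y, r) = 2*r/3 (B(y, r) = r + r*(-1/3) = r - r/3 = 2*r/3)
D = -88 (D = -4 + 12*(-7) = -4 - 84 = -88)
(-1921 + 387)/(B(52, -1) + D) = (-1921 + 387)/((2/3)*(-1) - 88) = -1534/(-2/3 - 88) = -1534/(-266/3) = -1534*(-3/266) = 2301/133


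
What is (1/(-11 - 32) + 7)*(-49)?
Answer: -14700/43 ≈ -341.86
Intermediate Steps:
(1/(-11 - 32) + 7)*(-49) = (1/(-43) + 7)*(-49) = (-1/43 + 7)*(-49) = (300/43)*(-49) = -14700/43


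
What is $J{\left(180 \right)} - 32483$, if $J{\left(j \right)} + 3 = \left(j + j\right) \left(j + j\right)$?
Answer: $97114$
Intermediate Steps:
$J{\left(j \right)} = -3 + 4 j^{2}$ ($J{\left(j \right)} = -3 + \left(j + j\right) \left(j + j\right) = -3 + 2 j 2 j = -3 + 4 j^{2}$)
$J{\left(180 \right)} - 32483 = \left(-3 + 4 \cdot 180^{2}\right) - 32483 = \left(-3 + 4 \cdot 32400\right) - 32483 = \left(-3 + 129600\right) - 32483 = 129597 - 32483 = 97114$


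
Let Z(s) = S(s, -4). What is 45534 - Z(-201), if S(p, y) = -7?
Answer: 45541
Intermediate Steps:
Z(s) = -7
45534 - Z(-201) = 45534 - 1*(-7) = 45534 + 7 = 45541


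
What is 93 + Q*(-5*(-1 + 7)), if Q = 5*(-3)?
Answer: 543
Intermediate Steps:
Q = -15
93 + Q*(-5*(-1 + 7)) = 93 - (-75)*(-1 + 7) = 93 - (-75)*6 = 93 - 15*(-30) = 93 + 450 = 543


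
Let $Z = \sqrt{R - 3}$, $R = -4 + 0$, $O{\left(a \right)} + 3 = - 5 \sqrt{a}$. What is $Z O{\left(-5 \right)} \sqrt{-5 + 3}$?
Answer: $\sqrt{14} \left(3 + 5 i \sqrt{5}\right) \approx 11.225 + 41.833 i$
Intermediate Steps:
$O{\left(a \right)} = -3 - 5 \sqrt{a}$
$R = -4$
$Z = i \sqrt{7}$ ($Z = \sqrt{-4 - 3} = \sqrt{-7} = i \sqrt{7} \approx 2.6458 i$)
$Z O{\left(-5 \right)} \sqrt{-5 + 3} = i \sqrt{7} \left(-3 - 5 \sqrt{-5}\right) \sqrt{-5 + 3} = i \sqrt{7} \left(-3 - 5 i \sqrt{5}\right) \sqrt{-2} = i \sqrt{7} \left(-3 - 5 i \sqrt{5}\right) i \sqrt{2} = - \sqrt{14} \left(-3 - 5 i \sqrt{5}\right)$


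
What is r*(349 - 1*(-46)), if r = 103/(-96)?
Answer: -40685/96 ≈ -423.80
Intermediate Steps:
r = -103/96 (r = 103*(-1/96) = -103/96 ≈ -1.0729)
r*(349 - 1*(-46)) = -103*(349 - 1*(-46))/96 = -103*(349 + 46)/96 = -103/96*395 = -40685/96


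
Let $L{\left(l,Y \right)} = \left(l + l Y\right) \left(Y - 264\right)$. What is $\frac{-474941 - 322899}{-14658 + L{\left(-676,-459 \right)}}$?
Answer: $\frac{398920}{111930621} \approx 0.003564$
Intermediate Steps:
$L{\left(l,Y \right)} = \left(-264 + Y\right) \left(l + Y l\right)$ ($L{\left(l,Y \right)} = \left(l + Y l\right) \left(-264 + Y\right) = \left(-264 + Y\right) \left(l + Y l\right)$)
$\frac{-474941 - 322899}{-14658 + L{\left(-676,-459 \right)}} = \frac{-474941 - 322899}{-14658 - 676 \left(-264 + \left(-459\right)^{2} - -120717\right)} = - \frac{797840}{-14658 - 676 \left(-264 + 210681 + 120717\right)} = - \frac{797840}{-14658 - 223846584} = - \frac{797840}{-223861242} = \left(-797840\right) \left(- \frac{1}{223861242}\right) = \frac{398920}{111930621}$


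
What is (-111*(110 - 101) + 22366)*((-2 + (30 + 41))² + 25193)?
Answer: 640027118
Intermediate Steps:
(-111*(110 - 101) + 22366)*((-2 + (30 + 41))² + 25193) = (-111*9 + 22366)*((-2 + 71)² + 25193) = (-999 + 22366)*(69² + 25193) = 21367*(4761 + 25193) = 21367*29954 = 640027118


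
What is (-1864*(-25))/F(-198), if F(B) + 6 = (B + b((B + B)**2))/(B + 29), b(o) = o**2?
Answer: -984425/3073907334 ≈ -0.00032025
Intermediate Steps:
F(B) = -6 + (B + 16*B**4)/(29 + B) (F(B) = -6 + (B + ((B + B)**2)**2)/(B + 29) = -6 + (B + ((2*B)**2)**2)/(29 + B) = -6 + (B + (4*B**2)**2)/(29 + B) = -6 + (B + 16*B**4)/(29 + B))
(-1864*(-25))/F(-198) = (-1864*(-25))/(((-174 - 5*(-198) + 16*(-198)**4)/(29 - 198))) = 46600/(((-174 + 990 + 16*1536953616)/(-169))) = 46600/((-(-174 + 990 + 24591257856)/169)) = 46600/((-1/169*24591258672)) = 46600/(-24591258672/169) = 46600*(-169/24591258672) = -984425/3073907334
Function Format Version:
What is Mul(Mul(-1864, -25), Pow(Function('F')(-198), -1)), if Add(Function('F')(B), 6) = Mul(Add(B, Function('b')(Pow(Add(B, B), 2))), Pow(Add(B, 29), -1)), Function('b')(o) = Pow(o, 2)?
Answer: Rational(-984425, 3073907334) ≈ -0.00032025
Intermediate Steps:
Function('F')(B) = Add(-6, Mul(Pow(Add(29, B), -1), Add(B, Mul(16, Pow(B, 4))))) (Function('F')(B) = Add(-6, Mul(Add(B, Pow(Pow(Add(B, B), 2), 2)), Pow(Add(B, 29), -1))) = Add(-6, Mul(Add(B, Pow(Pow(Mul(2, B), 2), 2)), Pow(Add(29, B), -1))) = Add(-6, Mul(Add(B, Pow(Mul(4, Pow(B, 2)), 2)), Pow(Add(29, B), -1))) = Add(-6, Mul(Add(B, Mul(16, Pow(B, 4))), Pow(Add(29, B), -1))) = Add(-6, Mul(Pow(Add(29, B), -1), Add(B, Mul(16, Pow(B, 4))))))
Mul(Mul(-1864, -25), Pow(Function('F')(-198), -1)) = Mul(Mul(-1864, -25), Pow(Mul(Pow(Add(29, -198), -1), Add(-174, Mul(-5, -198), Mul(16, Pow(-198, 4)))), -1)) = Mul(46600, Pow(Mul(Pow(-169, -1), Add(-174, 990, Mul(16, 1536953616))), -1)) = Mul(46600, Pow(Mul(Rational(-1, 169), Add(-174, 990, 24591257856)), -1)) = Mul(46600, Pow(Mul(Rational(-1, 169), 24591258672), -1)) = Mul(46600, Pow(Rational(-24591258672, 169), -1)) = Mul(46600, Rational(-169, 24591258672)) = Rational(-984425, 3073907334)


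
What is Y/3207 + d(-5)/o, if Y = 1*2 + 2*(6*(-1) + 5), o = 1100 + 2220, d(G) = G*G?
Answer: 5/664 ≈ 0.0075301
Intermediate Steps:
d(G) = G²
o = 3320
Y = 0 (Y = 2 + 2*(-6 + 5) = 2 + 2*(-1) = 2 - 2 = 0)
Y/3207 + d(-5)/o = 0/3207 + (-5)²/3320 = 0*(1/3207) + 25*(1/3320) = 0 + 5/664 = 5/664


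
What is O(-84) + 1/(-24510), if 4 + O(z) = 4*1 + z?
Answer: -2058841/24510 ≈ -84.000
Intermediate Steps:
O(z) = z (O(z) = -4 + (4*1 + z) = -4 + (4 + z) = z)
O(-84) + 1/(-24510) = -84 + 1/(-24510) = -84 - 1/24510 = -2058841/24510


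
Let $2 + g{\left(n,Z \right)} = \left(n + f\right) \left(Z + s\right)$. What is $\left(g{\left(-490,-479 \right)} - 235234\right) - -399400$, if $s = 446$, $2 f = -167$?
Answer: $\frac{366179}{2} \approx 1.8309 \cdot 10^{5}$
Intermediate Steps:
$f = - \frac{167}{2}$ ($f = \frac{1}{2} \left(-167\right) = - \frac{167}{2} \approx -83.5$)
$g{\left(n,Z \right)} = -2 + \left(446 + Z\right) \left(- \frac{167}{2} + n\right)$ ($g{\left(n,Z \right)} = -2 + \left(n - \frac{167}{2}\right) \left(Z + 446\right) = -2 + \left(- \frac{167}{2} + n\right) \left(446 + Z\right) = -2 + \left(446 + Z\right) \left(- \frac{167}{2} + n\right)$)
$\left(g{\left(-490,-479 \right)} - 235234\right) - -399400 = \left(\left(-37243 + 446 \left(-490\right) - - \frac{79993}{2} - -234710\right) - 235234\right) - -399400 = \left(\left(-37243 - 218540 + \frac{79993}{2} + 234710\right) - 235234\right) + 399400 = \left(\frac{37847}{2} - 235234\right) + 399400 = - \frac{432621}{2} + 399400 = \frac{366179}{2}$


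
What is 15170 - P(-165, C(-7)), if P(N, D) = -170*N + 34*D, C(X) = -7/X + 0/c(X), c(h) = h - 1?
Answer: -12914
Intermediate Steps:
c(h) = -1 + h
C(X) = -7/X (C(X) = -7/X + 0/(-1 + X) = -7/X + 0 = -7/X)
15170 - P(-165, C(-7)) = 15170 - (-170*(-165) + 34*(-7/(-7))) = 15170 - (28050 + 34*(-7*(-1/7))) = 15170 - (28050 + 34*1) = 15170 - (28050 + 34) = 15170 - 1*28084 = 15170 - 28084 = -12914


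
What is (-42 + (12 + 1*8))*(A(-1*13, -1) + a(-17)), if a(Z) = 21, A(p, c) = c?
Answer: -440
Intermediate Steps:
(-42 + (12 + 1*8))*(A(-1*13, -1) + a(-17)) = (-42 + (12 + 1*8))*(-1 + 21) = (-42 + (12 + 8))*20 = (-42 + 20)*20 = -22*20 = -440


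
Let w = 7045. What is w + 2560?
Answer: 9605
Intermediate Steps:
w + 2560 = 7045 + 2560 = 9605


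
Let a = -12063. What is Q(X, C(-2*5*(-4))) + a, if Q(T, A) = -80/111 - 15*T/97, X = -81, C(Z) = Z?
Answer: -129755216/10767 ≈ -12051.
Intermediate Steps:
Q(T, A) = -80/111 - 15*T/97 (Q(T, A) = -80*1/111 - 15*T*(1/97) = -80/111 - 15*T/97)
Q(X, C(-2*5*(-4))) + a = (-80/111 - 15/97*(-81)) - 12063 = (-80/111 + 1215/97) - 12063 = 127105/10767 - 12063 = -129755216/10767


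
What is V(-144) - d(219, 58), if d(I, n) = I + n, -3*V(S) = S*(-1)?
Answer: -325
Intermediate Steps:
V(S) = S/3 (V(S) = -S*(-1)/3 = -(-1)*S/3 = S/3)
V(-144) - d(219, 58) = (⅓)*(-144) - (219 + 58) = -48 - 1*277 = -48 - 277 = -325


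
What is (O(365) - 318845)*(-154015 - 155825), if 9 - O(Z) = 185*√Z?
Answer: 98788146240 + 57320400*√365 ≈ 9.9883e+10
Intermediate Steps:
O(Z) = 9 - 185*√Z
(O(365) - 318845)*(-154015 - 155825) = ((9 - 185*√365) - 318845)*(-154015 - 155825) = (-318836 - 185*√365)*(-309840) = 98788146240 + 57320400*√365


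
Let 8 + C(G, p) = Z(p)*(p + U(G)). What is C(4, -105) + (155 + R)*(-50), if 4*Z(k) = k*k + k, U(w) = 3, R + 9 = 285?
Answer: -300018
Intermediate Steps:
R = 276 (R = -9 + 285 = 276)
Z(k) = k/4 + k²/4 (Z(k) = (k*k + k)/4 = (k² + k)/4 = (k + k²)/4 = k/4 + k²/4)
C(G, p) = -8 + p*(1 + p)*(3 + p)/4 (C(G, p) = -8 + (p*(1 + p)/4)*(p + 3) = -8 + (p*(1 + p)/4)*(3 + p) = -8 + p*(1 + p)*(3 + p)/4)
C(4, -105) + (155 + R)*(-50) = (-8 + (-105)² + (¼)*(-105)³ + (¾)*(-105)) + (155 + 276)*(-50) = (-8 + 11025 + (¼)*(-1157625) - 315/4) + 431*(-50) = (-8 + 11025 - 1157625/4 - 315/4) - 21550 = -278468 - 21550 = -300018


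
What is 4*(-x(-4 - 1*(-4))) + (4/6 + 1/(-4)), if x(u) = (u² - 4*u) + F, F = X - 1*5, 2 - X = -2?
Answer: 53/12 ≈ 4.4167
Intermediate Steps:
X = 4 (X = 2 - 1*(-2) = 2 + 2 = 4)
F = -1 (F = 4 - 1*5 = 4 - 5 = -1)
x(u) = -1 + u² - 4*u (x(u) = (u² - 4*u) - 1 = -1 + u² - 4*u)
4*(-x(-4 - 1*(-4))) + (4/6 + 1/(-4)) = 4*(-(-1 + (-4 - 1*(-4))² - 4*(-4 - 1*(-4)))) + (4/6 + 1/(-4)) = 4*(-(-1 + (-4 + 4)² - 4*(-4 + 4))) + (4*(⅙) + 1*(-¼)) = 4*(-(-1 + 0² - 4*0)) + (⅔ - ¼) = 4*(-(-1 + 0 + 0)) + 5/12 = 4*(-1*(-1)) + 5/12 = 4*1 + 5/12 = 4 + 5/12 = 53/12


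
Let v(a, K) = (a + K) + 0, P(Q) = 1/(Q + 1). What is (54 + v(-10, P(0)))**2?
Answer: 2025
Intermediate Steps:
P(Q) = 1/(1 + Q)
v(a, K) = K + a (v(a, K) = (K + a) + 0 = K + a)
(54 + v(-10, P(0)))**2 = (54 + (1/(1 + 0) - 10))**2 = (54 + (1/1 - 10))**2 = (54 + (1 - 10))**2 = (54 - 9)**2 = 45**2 = 2025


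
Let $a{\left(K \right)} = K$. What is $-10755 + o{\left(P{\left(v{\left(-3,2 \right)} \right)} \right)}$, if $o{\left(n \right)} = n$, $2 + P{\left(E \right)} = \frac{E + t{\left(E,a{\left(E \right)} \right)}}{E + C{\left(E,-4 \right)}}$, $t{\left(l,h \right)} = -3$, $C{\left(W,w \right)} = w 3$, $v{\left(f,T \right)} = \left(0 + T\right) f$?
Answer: $- \frac{21513}{2} \approx -10757.0$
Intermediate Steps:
$v{\left(f,T \right)} = T f$
$C{\left(W,w \right)} = 3 w$
$P{\left(E \right)} = -2 + \frac{-3 + E}{-12 + E}$ ($P{\left(E \right)} = -2 + \frac{E - 3}{E + 3 \left(-4\right)} = -2 + \frac{-3 + E}{E - 12} = -2 + \frac{-3 + E}{-12 + E}$)
$-10755 + o{\left(P{\left(v{\left(-3,2 \right)} \right)} \right)} = -10755 + \frac{21 - 2 \left(-3\right)}{-12 + 2 \left(-3\right)} = -10755 + \frac{21 - -6}{-12 - 6} = -10755 + \frac{21 + 6}{-18} = -10755 - \frac{3}{2} = - \frac{21513}{2}$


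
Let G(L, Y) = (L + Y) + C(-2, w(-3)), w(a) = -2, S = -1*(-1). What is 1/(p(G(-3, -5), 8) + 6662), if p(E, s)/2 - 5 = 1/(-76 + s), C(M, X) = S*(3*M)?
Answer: 34/226847 ≈ 0.00014988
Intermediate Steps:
S = 1
C(M, X) = 3*M (C(M, X) = 1*(3*M) = 3*M)
G(L, Y) = -6 + L + Y (G(L, Y) = (L + Y) + 3*(-2) = (L + Y) - 6 = -6 + L + Y)
p(E, s) = 10 + 2/(-76 + s)
1/(p(G(-3, -5), 8) + 6662) = 1/(2*(-379 + 5*8)/(-76 + 8) + 6662) = 1/(2*(-379 + 40)/(-68) + 6662) = 1/(2*(-1/68)*(-339) + 6662) = 1/(339/34 + 6662) = 1/(226847/34) = 34/226847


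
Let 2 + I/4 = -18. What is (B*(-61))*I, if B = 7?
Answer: 34160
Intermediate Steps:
I = -80 (I = -8 + 4*(-18) = -8 - 72 = -80)
(B*(-61))*I = (7*(-61))*(-80) = -427*(-80) = 34160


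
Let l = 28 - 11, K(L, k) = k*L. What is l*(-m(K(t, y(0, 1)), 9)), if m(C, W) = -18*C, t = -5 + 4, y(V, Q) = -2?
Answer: 612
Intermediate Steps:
t = -1
K(L, k) = L*k
l = 17
l*(-m(K(t, y(0, 1)), 9)) = 17*(-(-18)*(-1*(-2))) = 17*(-(-18)*2) = 17*(-1*(-36)) = 17*36 = 612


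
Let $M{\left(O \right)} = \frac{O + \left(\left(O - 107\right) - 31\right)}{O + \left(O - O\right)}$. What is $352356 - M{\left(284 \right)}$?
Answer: $\frac{50034337}{142} \approx 3.5235 \cdot 10^{5}$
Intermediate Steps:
$M{\left(O \right)} = \frac{-138 + 2 O}{O}$ ($M{\left(O \right)} = \frac{O + \left(\left(-107 + O\right) - 31\right)}{O + 0} = \frac{O + \left(-138 + O\right)}{O} = \frac{-138 + 2 O}{O}$)
$352356 - M{\left(284 \right)} = 352356 - \left(2 - \frac{138}{284}\right) = 352356 - \left(2 - \frac{69}{142}\right) = 352356 - \frac{215}{142} = \frac{50034337}{142}$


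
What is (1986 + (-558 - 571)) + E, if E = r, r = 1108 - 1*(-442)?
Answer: 2407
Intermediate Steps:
r = 1550 (r = 1108 + 442 = 1550)
E = 1550
(1986 + (-558 - 571)) + E = (1986 + (-558 - 571)) + 1550 = (1986 - 1129) + 1550 = 857 + 1550 = 2407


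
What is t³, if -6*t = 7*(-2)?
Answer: 343/27 ≈ 12.704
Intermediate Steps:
t = 7/3 (t = -7*(-2)/6 = -⅙*(-14) = 7/3 ≈ 2.3333)
t³ = (7/3)³ = 343/27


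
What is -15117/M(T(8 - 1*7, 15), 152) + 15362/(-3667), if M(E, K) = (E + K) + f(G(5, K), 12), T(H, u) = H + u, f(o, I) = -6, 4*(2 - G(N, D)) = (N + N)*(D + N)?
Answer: -19307561/198018 ≈ -97.504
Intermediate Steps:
G(N, D) = 2 - N*(D + N)/2 (G(N, D) = 2 - (N + N)*(D + N)/4 = 2 - 2*N*(D + N)/4 = 2 - N*(D + N)/2)
M(E, K) = -6 + E + K (M(E, K) = (E + K) - 6 = -6 + E + K)
-15117/M(T(8 - 1*7, 15), 152) + 15362/(-3667) = -15117/(-6 + ((8 - 1*7) + 15) + 152) + 15362/(-3667) = -15117/(-6 + ((8 - 7) + 15) + 152) + 15362*(-1/3667) = -15117/(-6 + (1 + 15) + 152) - 15362/3667 = -15117/(-6 + 16 + 152) - 15362/3667 = -15117/162 - 15362/3667 = -15117*1/162 - 15362/3667 = -5039/54 - 15362/3667 = -19307561/198018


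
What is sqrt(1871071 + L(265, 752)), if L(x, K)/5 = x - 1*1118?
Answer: sqrt(1866806) ≈ 1366.3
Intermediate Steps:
L(x, K) = -5590 + 5*x (L(x, K) = 5*(x - 1*1118) = 5*(x - 1118) = 5*(-1118 + x) = -5590 + 5*x)
sqrt(1871071 + L(265, 752)) = sqrt(1871071 + (-5590 + 5*265)) = sqrt(1871071 + (-5590 + 1325)) = sqrt(1871071 - 4265) = sqrt(1866806)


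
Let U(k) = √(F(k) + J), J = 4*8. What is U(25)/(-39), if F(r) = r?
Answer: -√57/39 ≈ -0.19359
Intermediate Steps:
J = 32
U(k) = √(32 + k) (U(k) = √(k + 32) = √(32 + k))
U(25)/(-39) = √(32 + 25)/(-39) = √57*(-1/39) = -√57/39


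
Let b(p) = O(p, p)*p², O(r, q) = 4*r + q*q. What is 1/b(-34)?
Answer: 1/1179120 ≈ 8.4809e-7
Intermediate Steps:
O(r, q) = q² + 4*r (O(r, q) = 4*r + q² = q² + 4*r)
b(p) = p²*(p² + 4*p) (b(p) = (p² + 4*p)*p² = p²*(p² + 4*p))
1/b(-34) = 1/((-34)³*(4 - 34)) = 1/(-39304*(-30)) = 1/1179120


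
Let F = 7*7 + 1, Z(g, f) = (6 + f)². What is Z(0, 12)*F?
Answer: 16200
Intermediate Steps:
F = 50 (F = 49 + 1 = 50)
Z(0, 12)*F = (6 + 12)²*50 = 18²*50 = 324*50 = 16200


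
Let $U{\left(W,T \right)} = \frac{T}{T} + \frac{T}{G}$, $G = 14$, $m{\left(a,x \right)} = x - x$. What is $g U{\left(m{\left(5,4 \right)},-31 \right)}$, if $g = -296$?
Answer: $\frac{2516}{7} \approx 359.43$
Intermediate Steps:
$m{\left(a,x \right)} = 0$
$U{\left(W,T \right)} = 1 + \frac{T}{14}$ ($U{\left(W,T \right)} = \frac{T}{T} + \frac{T}{14} = 1 + T \frac{1}{14} = 1 + \frac{T}{14}$)
$g U{\left(m{\left(5,4 \right)},-31 \right)} = - 296 \left(1 + \frac{1}{14} \left(-31\right)\right) = - 296 \left(1 - \frac{31}{14}\right) = \left(-296\right) \left(- \frac{17}{14}\right) = \frac{2516}{7}$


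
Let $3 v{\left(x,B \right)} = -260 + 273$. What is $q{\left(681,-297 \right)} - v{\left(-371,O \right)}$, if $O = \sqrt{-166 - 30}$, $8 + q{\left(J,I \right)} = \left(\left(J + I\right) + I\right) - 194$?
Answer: $- \frac{358}{3} \approx -119.33$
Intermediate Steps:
$q{\left(J,I \right)} = -202 + J + 2 I$ ($q{\left(J,I \right)} = -8 - \left(194 - J - 2 I\right) = -8 + \left(-194 + J + 2 I\right) = -202 + J + 2 I$)
$O = 14 i$ ($O = \sqrt{-196} = 14 i \approx 14.0 i$)
$v{\left(x,B \right)} = \frac{13}{3}$ ($v{\left(x,B \right)} = \frac{-260 + 273}{3} = \frac{1}{3} \cdot 13 = \frac{13}{3}$)
$q{\left(681,-297 \right)} - v{\left(-371,O \right)} = \left(-202 + 681 + 2 \left(-297\right)\right) - \frac{13}{3} = \left(-202 + 681 - 594\right) - \frac{13}{3} = -115 - \frac{13}{3} = - \frac{358}{3}$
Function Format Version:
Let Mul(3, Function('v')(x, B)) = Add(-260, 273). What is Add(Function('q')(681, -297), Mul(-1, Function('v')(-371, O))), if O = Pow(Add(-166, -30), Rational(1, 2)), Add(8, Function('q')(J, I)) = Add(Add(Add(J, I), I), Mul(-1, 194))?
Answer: Rational(-358, 3) ≈ -119.33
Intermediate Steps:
Function('q')(J, I) = Add(-202, J, Mul(2, I)) (Function('q')(J, I) = Add(-8, Add(Add(Add(J, I), I), Mul(-1, 194))) = Add(-8, Add(Add(Add(I, J), I), -194)) = Add(-8, Add(Add(J, Mul(2, I)), -194)) = Add(-8, Add(-194, J, Mul(2, I))) = Add(-202, J, Mul(2, I)))
O = Mul(14, I) (O = Pow(-196, Rational(1, 2)) = Mul(14, I) ≈ Mul(14.000, I))
Function('v')(x, B) = Rational(13, 3) (Function('v')(x, B) = Mul(Rational(1, 3), Add(-260, 273)) = Mul(Rational(1, 3), 13) = Rational(13, 3))
Add(Function('q')(681, -297), Mul(-1, Function('v')(-371, O))) = Add(Add(-202, 681, Mul(2, -297)), Mul(-1, Rational(13, 3))) = Add(Add(-202, 681, -594), Rational(-13, 3)) = Add(-115, Rational(-13, 3)) = Rational(-358, 3)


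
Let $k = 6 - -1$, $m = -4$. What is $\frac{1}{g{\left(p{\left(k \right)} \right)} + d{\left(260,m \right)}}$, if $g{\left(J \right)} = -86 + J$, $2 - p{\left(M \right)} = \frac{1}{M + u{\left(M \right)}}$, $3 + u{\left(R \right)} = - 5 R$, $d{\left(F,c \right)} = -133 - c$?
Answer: $- \frac{31}{6602} \approx -0.0046955$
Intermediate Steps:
$u{\left(R \right)} = -3 - 5 R$
$k = 7$ ($k = 6 + 1 = 7$)
$p{\left(M \right)} = 2 - \frac{1}{-3 - 4 M}$ ($p{\left(M \right)} = 2 - \frac{1}{M - \left(3 + 5 M\right)} = 2 - \frac{1}{-3 - 4 M}$)
$\frac{1}{g{\left(p{\left(k \right)} \right)} + d{\left(260,m \right)}} = \frac{1}{\left(-86 + \frac{7 + 8 \cdot 7}{3 + 4 \cdot 7}\right) - 129} = \frac{1}{\left(-86 + \frac{7 + 56}{3 + 28}\right) + \left(-133 + 4\right)} = \frac{1}{\left(-86 + \frac{1}{31} \cdot 63\right) - 129} = \frac{1}{\left(-86 + \frac{63}{31}\right) - 129} = \frac{1}{- \frac{2603}{31} - 129} = \frac{1}{- \frac{6602}{31}} = - \frac{31}{6602}$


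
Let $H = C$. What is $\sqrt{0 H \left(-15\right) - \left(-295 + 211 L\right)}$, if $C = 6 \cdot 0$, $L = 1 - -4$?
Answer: $2 i \sqrt{190} \approx 27.568 i$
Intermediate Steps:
$L = 5$ ($L = 1 + 4 = 5$)
$C = 0$
$H = 0$
$\sqrt{0 H \left(-15\right) - \left(-295 + 211 L\right)} = \sqrt{0 \cdot 0 \left(-15\right) + \left(295 - 1055\right)} = \sqrt{0 \left(-15\right) + \left(295 - 1055\right)} = \sqrt{0 - 760} = \sqrt{-760} = 2 i \sqrt{190}$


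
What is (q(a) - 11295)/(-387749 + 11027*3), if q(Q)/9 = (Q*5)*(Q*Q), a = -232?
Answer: 561933855/354668 ≈ 1584.4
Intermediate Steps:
q(Q) = 45*Q**3 (q(Q) = 9*((Q*5)*(Q*Q)) = 9*((5*Q)*Q**2) = 9*(5*Q**3) = 45*Q**3)
(q(a) - 11295)/(-387749 + 11027*3) = (45*(-232)**3 - 11295)/(-387749 + 11027*3) = (45*(-12487168) - 11295)/(-387749 + 33081) = (-561922560 - 11295)/(-354668) = -561933855*(-1/354668) = 561933855/354668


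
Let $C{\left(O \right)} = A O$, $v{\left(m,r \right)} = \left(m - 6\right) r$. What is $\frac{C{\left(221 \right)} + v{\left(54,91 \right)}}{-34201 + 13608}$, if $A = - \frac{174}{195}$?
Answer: $- \frac{20854}{102965} \approx -0.20253$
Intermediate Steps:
$A = - \frac{58}{65}$ ($A = \left(-174\right) \frac{1}{195} = - \frac{58}{65} \approx -0.89231$)
$v{\left(m,r \right)} = r \left(-6 + m\right)$ ($v{\left(m,r \right)} = \left(-6 + m\right) r = r \left(-6 + m\right)$)
$C{\left(O \right)} = - \frac{58 O}{65}$
$\frac{C{\left(221 \right)} + v{\left(54,91 \right)}}{-34201 + 13608} = \frac{\left(- \frac{58}{65}\right) 221 + 91 \left(-6 + 54\right)}{-34201 + 13608} = \frac{- \frac{986}{5} + 91 \cdot 48}{-20593} = \left(- \frac{986}{5} + 4368\right) \left(- \frac{1}{20593}\right) = \frac{20854}{5} \left(- \frac{1}{20593}\right) = - \frac{20854}{102965}$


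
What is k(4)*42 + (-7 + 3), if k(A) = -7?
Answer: -298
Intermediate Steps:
k(4)*42 + (-7 + 3) = -7*42 + (-7 + 3) = -294 - 4 = -298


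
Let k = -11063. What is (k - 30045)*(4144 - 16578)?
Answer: 511136872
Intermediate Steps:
(k - 30045)*(4144 - 16578) = (-11063 - 30045)*(4144 - 16578) = -41108*(-12434) = 511136872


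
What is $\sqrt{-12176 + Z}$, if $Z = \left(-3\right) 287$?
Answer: $i \sqrt{13037} \approx 114.18 i$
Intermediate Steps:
$Z = -861$
$\sqrt{-12176 + Z} = \sqrt{-12176 - 861} = \sqrt{-13037} = i \sqrt{13037}$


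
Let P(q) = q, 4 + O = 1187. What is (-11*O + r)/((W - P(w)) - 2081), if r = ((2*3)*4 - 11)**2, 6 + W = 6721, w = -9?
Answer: -12844/4643 ≈ -2.7663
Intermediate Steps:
O = 1183 (O = -4 + 1187 = 1183)
W = 6715 (W = -6 + 6721 = 6715)
r = 169 (r = (6*4 - 11)**2 = (24 - 11)**2 = 13**2 = 169)
(-11*O + r)/((W - P(w)) - 2081) = (-11*1183 + 169)/((6715 - 1*(-9)) - 2081) = (-13013 + 169)/((6715 + 9) - 2081) = -12844/(6724 - 2081) = -12844/4643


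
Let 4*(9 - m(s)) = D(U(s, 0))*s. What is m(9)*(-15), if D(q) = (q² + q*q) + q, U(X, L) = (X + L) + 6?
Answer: 62235/4 ≈ 15559.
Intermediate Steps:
U(X, L) = 6 + L + X (U(X, L) = (L + X) + 6 = 6 + L + X)
D(q) = q + 2*q² (D(q) = (q² + q²) + q = 2*q² + q = q + 2*q²)
m(s) = 9 - s*(6 + s)*(13 + 2*s)/4 (m(s) = 9 - (6 + 0 + s)*(1 + 2*(6 + 0 + s))*s/4 = 9 - (6 + s)*(1 + 2*(6 + s))*s/4 = 9 - (6 + s)*(1 + (12 + 2*s))*s/4 = 9 - (6 + s)*(13 + 2*s)*s/4 = 9 - s*(6 + s)*(13 + 2*s)/4)
m(9)*(-15) = (9 - ¼*9*(6 + 9)*(13 + 2*9))*(-15) = (9 - ¼*9*15*(13 + 18))*(-15) = (9 - ¼*9*15*31)*(-15) = (9 - 4185/4)*(-15) = -4149/4*(-15) = 62235/4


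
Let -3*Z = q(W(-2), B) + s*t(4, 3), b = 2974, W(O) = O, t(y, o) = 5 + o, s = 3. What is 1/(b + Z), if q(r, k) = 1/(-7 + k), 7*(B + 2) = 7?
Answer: 24/71185 ≈ 0.00033715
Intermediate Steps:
B = -1 (B = -2 + (1/7)*7 = -2 + 1 = -1)
Z = -191/24 (Z = -(1/(-7 - 1) + 3*(5 + 3))/3 = -(1/(-8) + 3*8)/3 = -(-1/8 + 24)/3 = -1/3*191/8 = -191/24 ≈ -7.9583)
1/(b + Z) = 1/(2974 - 191/24) = 1/(71185/24) = 24/71185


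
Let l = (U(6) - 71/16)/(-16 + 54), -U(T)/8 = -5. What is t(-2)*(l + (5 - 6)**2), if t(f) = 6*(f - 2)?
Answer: -3531/76 ≈ -46.461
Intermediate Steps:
U(T) = 40 (U(T) = -8*(-5) = 40)
t(f) = -12 + 6*f (t(f) = 6*(-2 + f) = -12 + 6*f)
l = 569/608 (l = (40 - 71/16)/(-16 + 54) = (40 - 71*1/16)/38 = (40 - 71/16)*(1/38) = (569/16)*(1/38) = 569/608 ≈ 0.93585)
t(-2)*(l + (5 - 6)**2) = (-12 + 6*(-2))*(569/608 + (5 - 6)**2) = (-12 - 12)*(569/608 + (-1)**2) = -24*(569/608 + 1) = -24*1177/608 = -3531/76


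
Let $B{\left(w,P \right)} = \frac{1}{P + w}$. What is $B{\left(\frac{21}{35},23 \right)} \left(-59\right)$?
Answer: $- \frac{5}{2} \approx -2.5$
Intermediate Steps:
$B{\left(\frac{21}{35},23 \right)} \left(-59\right) = \frac{1}{23 + \frac{21}{35}} \left(-59\right) = \frac{1}{23 + 21 \cdot \frac{1}{35}} \left(-59\right) = \frac{1}{23 + \frac{3}{5}} \left(-59\right) = \frac{1}{\frac{118}{5}} \left(-59\right) = \frac{5}{118} \left(-59\right) = - \frac{5}{2}$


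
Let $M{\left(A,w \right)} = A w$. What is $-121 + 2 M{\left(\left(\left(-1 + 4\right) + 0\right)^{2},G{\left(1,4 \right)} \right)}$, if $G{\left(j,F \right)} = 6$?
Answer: $-13$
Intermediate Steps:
$-121 + 2 M{\left(\left(\left(-1 + 4\right) + 0\right)^{2},G{\left(1,4 \right)} \right)} = -121 + 2 \left(\left(-1 + 4\right) + 0\right)^{2} \cdot 6 = -121 + 2 \left(3 + 0\right)^{2} \cdot 6 = -121 + 2 \cdot 3^{2} \cdot 6 = -121 + 2 \cdot 9 \cdot 6 = -121 + 2 \cdot 54 = -121 + 108 = -13$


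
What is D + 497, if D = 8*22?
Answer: 673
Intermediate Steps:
D = 176
D + 497 = 176 + 497 = 673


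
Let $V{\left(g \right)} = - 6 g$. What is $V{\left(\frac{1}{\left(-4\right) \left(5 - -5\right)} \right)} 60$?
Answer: $9$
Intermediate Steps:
$V{\left(\frac{1}{\left(-4\right) \left(5 - -5\right)} \right)} 60 = - \frac{6}{\left(-4\right) \left(5 - -5\right)} 60 = - \frac{6}{\left(-4\right) \left(5 + 5\right)} 60 = - \frac{6}{\left(-4\right) 10} \cdot 60 = - \frac{6}{-40} \cdot 60 = \left(-6\right) \left(- \frac{1}{40}\right) 60 = \frac{3}{20} \cdot 60 = 9$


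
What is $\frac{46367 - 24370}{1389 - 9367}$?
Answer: $- \frac{21997}{7978} \approx -2.7572$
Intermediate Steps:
$\frac{46367 - 24370}{1389 - 9367} = \frac{46367 - 24370}{-7978} = \left(46367 - 24370\right) \left(- \frac{1}{7978}\right) = 21997 \left(- \frac{1}{7978}\right) = - \frac{21997}{7978}$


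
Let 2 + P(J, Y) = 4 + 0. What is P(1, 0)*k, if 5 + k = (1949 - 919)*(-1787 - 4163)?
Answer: -12257010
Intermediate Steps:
k = -6128505 (k = -5 + (1949 - 919)*(-1787 - 4163) = -5 + 1030*(-5950) = -5 - 6128500 = -6128505)
P(J, Y) = 2 (P(J, Y) = -2 + (4 + 0) = -2 + 4 = 2)
P(1, 0)*k = 2*(-6128505) = -12257010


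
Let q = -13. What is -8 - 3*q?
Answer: 31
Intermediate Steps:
-8 - 3*q = -8 - 3*(-13) = -8 + 39 = 31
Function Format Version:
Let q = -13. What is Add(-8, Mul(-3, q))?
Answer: 31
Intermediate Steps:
Add(-8, Mul(-3, q)) = Add(-8, Mul(-3, -13)) = Add(-8, 39) = 31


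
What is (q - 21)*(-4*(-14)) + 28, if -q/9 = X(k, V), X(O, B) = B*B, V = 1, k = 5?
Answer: -1652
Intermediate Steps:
X(O, B) = B²
q = -9 (q = -9*1² = -9*1 = -9)
(q - 21)*(-4*(-14)) + 28 = (-9 - 21)*(-4*(-14)) + 28 = -30*56 + 28 = -1680 + 28 = -1652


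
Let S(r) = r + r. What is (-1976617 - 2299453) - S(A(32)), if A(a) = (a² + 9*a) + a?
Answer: -4278758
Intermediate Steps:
A(a) = a² + 10*a
S(r) = 2*r
(-1976617 - 2299453) - S(A(32)) = (-1976617 - 2299453) - 2*32*(10 + 32) = -4276070 - 2*32*42 = -4276070 - 2*1344 = -4276070 - 1*2688 = -4276070 - 2688 = -4278758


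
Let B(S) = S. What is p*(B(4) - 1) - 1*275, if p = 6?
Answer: -257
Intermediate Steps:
p*(B(4) - 1) - 1*275 = 6*(4 - 1) - 1*275 = 6*3 - 275 = 18 - 275 = -257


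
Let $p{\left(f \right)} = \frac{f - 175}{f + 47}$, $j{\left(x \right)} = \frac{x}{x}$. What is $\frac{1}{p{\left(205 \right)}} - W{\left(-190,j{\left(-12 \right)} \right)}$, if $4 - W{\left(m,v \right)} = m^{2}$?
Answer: $\frac{180522}{5} \approx 36104.0$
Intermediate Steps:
$j{\left(x \right)} = 1$
$W{\left(m,v \right)} = 4 - m^{2}$
$p{\left(f \right)} = \frac{-175 + f}{47 + f}$
$\frac{1}{p{\left(205 \right)}} - W{\left(-190,j{\left(-12 \right)} \right)} = \frac{1}{\frac{1}{47 + 205} \left(-175 + 205\right)} - \left(4 - \left(-190\right)^{2}\right) = \frac{1}{\frac{1}{252} \cdot 30} - \left(4 - 36100\right) = \frac{1}{\frac{5}{42}} - -36096 = \frac{42}{5} + 36096 = \frac{180522}{5}$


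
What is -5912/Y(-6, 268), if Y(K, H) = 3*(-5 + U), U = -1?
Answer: 2956/9 ≈ 328.44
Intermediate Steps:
Y(K, H) = -18 (Y(K, H) = 3*(-5 - 1) = 3*(-6) = -18)
-5912/Y(-6, 268) = -5912/(-18) = -5912*(-1/18) = 2956/9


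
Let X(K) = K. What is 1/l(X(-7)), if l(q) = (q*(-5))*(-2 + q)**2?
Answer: 1/2835 ≈ 0.00035273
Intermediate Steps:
l(q) = -5*q*(-2 + q)**2 (l(q) = (-5*q)*(-2 + q)**2 = -5*q*(-2 + q)**2)
1/l(X(-7)) = 1/(-5*(-7)*(-2 - 7)**2) = 1/(-5*(-7)*(-9)**2) = 1/(-5*(-7)*81) = 1/2835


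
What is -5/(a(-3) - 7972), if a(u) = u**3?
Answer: 5/7999 ≈ 0.00062508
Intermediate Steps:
-5/(a(-3) - 7972) = -5/((-3)**3 - 7972) = -5/(-27 - 7972) = -5/(-7999) = -5*(-1/7999) = 5/7999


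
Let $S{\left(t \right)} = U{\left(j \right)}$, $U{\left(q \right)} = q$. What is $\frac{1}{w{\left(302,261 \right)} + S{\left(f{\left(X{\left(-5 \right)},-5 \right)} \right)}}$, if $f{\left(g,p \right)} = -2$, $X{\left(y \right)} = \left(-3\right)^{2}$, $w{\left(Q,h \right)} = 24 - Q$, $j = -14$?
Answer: $- \frac{1}{292} \approx -0.0034247$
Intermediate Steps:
$X{\left(y \right)} = 9$
$S{\left(t \right)} = -14$
$\frac{1}{w{\left(302,261 \right)} + S{\left(f{\left(X{\left(-5 \right)},-5 \right)} \right)}} = \frac{1}{\left(24 - 302\right) - 14} = \frac{1}{-278 - 14} = \frac{1}{-292} = - \frac{1}{292}$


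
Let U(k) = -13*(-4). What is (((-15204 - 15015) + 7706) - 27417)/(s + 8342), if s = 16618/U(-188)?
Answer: -1298180/225201 ≈ -5.7645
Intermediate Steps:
U(k) = 52
s = 8309/26 (s = 16618/52 = 16618*(1/52) = 8309/26 ≈ 319.58)
(((-15204 - 15015) + 7706) - 27417)/(s + 8342) = (((-15204 - 15015) + 7706) - 27417)/(8309/26 + 8342) = ((-30219 + 7706) - 27417)/(225201/26) = (-22513 - 27417)*(26/225201) = -49930*26/225201 = -1298180/225201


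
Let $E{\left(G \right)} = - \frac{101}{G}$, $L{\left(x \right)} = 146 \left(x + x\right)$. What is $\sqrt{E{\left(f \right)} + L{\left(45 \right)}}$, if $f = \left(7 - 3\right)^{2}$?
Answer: $\frac{\sqrt{210139}}{4} \approx 114.6$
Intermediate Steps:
$L{\left(x \right)} = 292 x$ ($L{\left(x \right)} = 146 \cdot 2 x = 292 x$)
$f = 16$ ($f = 4^{2} = 16$)
$\sqrt{E{\left(f \right)} + L{\left(45 \right)}} = \sqrt{- \frac{101}{16} + 292 \cdot 45} = \sqrt{\left(-101\right) \frac{1}{16} + 13140} = \sqrt{- \frac{101}{16} + 13140} = \sqrt{\frac{210139}{16}} = \frac{\sqrt{210139}}{4}$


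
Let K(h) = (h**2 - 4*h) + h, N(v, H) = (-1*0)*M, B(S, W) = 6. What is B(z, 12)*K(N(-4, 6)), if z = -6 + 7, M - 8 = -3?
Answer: 0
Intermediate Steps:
M = 5 (M = 8 - 3 = 5)
z = 1
N(v, H) = 0 (N(v, H) = -1*0*5 = 0*5 = 0)
K(h) = h**2 - 3*h
B(z, 12)*K(N(-4, 6)) = 6*(0*(-3 + 0)) = 6*(0*(-3)) = 6*0 = 0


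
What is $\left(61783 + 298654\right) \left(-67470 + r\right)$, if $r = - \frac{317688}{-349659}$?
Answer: $- \frac{2834377452871118}{116553} \approx -2.4318 \cdot 10^{10}$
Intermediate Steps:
$r = \frac{105896}{116553}$ ($r = \left(-317688\right) \left(- \frac{1}{349659}\right) = \frac{105896}{116553} \approx 0.90857$)
$\left(61783 + 298654\right) \left(-67470 + r\right) = \left(61783 + 298654\right) \left(-67470 + \frac{105896}{116553}\right) = 360437 \left(- \frac{7863725014}{116553}\right) = - \frac{2834377452871118}{116553}$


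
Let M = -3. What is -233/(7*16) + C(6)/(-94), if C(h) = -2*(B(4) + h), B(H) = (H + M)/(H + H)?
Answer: -10265/5264 ≈ -1.9500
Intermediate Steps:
B(H) = (-3 + H)/(2*H) (B(H) = (H - 3)/(H + H) = (-3 + H)/((2*H)) = (-3 + H)*(1/(2*H)) = (-3 + H)/(2*H))
C(h) = -1/4 - 2*h (C(h) = -2*((1/2)*(-3 + 4)/4 + h) = -2*((1/2)*(1/4)*1 + h) = -2*(1/8 + h) = -1/4 - 2*h)
-233/(7*16) + C(6)/(-94) = -233/(7*16) + (-1/4 - 2*6)/(-94) = -233/112 + (-1/4 - 12)*(-1/94) = -233*1/112 - 49/4*(-1/94) = -233/112 + 49/376 = -10265/5264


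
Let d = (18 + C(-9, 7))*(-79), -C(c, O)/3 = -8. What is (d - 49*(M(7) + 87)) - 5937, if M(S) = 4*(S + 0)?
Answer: -14890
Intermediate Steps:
C(c, O) = 24 (C(c, O) = -3*(-8) = 24)
M(S) = 4*S
d = -3318 (d = (18 + 24)*(-79) = 42*(-79) = -3318)
(d - 49*(M(7) + 87)) - 5937 = (-3318 - 49*(4*7 + 87)) - 5937 = (-3318 - 49*(28 + 87)) - 5937 = (-3318 - 49*115) - 5937 = (-3318 - 5635) - 5937 = -8953 - 5937 = -14890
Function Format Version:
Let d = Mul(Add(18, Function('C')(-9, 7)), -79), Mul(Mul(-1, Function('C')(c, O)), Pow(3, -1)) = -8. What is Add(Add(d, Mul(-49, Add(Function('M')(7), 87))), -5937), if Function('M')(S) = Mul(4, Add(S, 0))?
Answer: -14890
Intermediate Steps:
Function('C')(c, O) = 24 (Function('C')(c, O) = Mul(-3, -8) = 24)
Function('M')(S) = Mul(4, S)
d = -3318 (d = Mul(Add(18, 24), -79) = Mul(42, -79) = -3318)
Add(Add(d, Mul(-49, Add(Function('M')(7), 87))), -5937) = Add(Add(-3318, Mul(-49, Add(Mul(4, 7), 87))), -5937) = Add(Add(-3318, Mul(-49, Add(28, 87))), -5937) = Add(Add(-3318, Mul(-49, 115)), -5937) = Add(Add(-3318, -5635), -5937) = Add(-8953, -5937) = -14890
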